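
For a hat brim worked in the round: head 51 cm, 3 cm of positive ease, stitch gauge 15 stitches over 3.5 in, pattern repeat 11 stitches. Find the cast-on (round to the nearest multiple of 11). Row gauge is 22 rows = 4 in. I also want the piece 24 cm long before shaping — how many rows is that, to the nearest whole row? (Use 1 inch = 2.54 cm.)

Finished = 51 + 3 = 54 cm.
54 cm × 1/2.54 = 21.26 inches.
15/3.5 = 4.286 sts per in; 21.26 × 4.286 = 91.11 sts.
Nearest multiple of 11 → 88.
24 cm = 9.45 inches; × 5.5 = 51.97 → 52 rows.

Cast on 88 stitches; work 52 rows.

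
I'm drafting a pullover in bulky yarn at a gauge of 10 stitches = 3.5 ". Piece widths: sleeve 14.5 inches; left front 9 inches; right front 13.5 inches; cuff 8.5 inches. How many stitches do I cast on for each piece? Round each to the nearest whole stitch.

Rate = 10/3.5 = 2.857 sts per in.
sleeve: 14.5 × 2.857 = 41.43 → 41.
left front: 9 × 2.857 = 25.71 → 26.
right front: 13.5 × 2.857 = 38.57 → 39.
cuff: 8.5 × 2.857 = 24.29 → 24.

sleeve 41; left front 26; right front 39; cuff 24.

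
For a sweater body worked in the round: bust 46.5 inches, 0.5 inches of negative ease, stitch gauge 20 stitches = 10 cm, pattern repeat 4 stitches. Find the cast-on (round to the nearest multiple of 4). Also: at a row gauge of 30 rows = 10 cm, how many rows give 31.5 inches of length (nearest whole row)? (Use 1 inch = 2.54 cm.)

Cast on 232 stitches; work 240 rows.

Finished = 46.5 − 0.5 = 46 inches.
46 inches × 2.54 = 116.84 cm.
20/10 = 2 sts per cm; 116.84 × 2 = 233.68 sts.
Nearest multiple of 4 → 232.
31.5 inches = 80.01 cm; × 3 = 240.03 → 240 rows.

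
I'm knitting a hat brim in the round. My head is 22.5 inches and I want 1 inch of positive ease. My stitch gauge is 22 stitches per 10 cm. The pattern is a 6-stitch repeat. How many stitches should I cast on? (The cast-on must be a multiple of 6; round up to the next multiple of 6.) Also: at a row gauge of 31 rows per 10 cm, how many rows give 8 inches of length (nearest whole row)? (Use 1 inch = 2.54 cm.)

Finished = 22.5 + 1 = 23.5 inches.
23.5 inches × 2.54 = 59.69 cm.
22/10 = 2.2 sts per cm; 59.69 × 2.2 = 131.32 sts.
Next multiple of 6 → 132.
8 inches = 20.32 cm; × 3.1 = 62.99 → 63 rows.

Cast on 132 stitches; work 63 rows.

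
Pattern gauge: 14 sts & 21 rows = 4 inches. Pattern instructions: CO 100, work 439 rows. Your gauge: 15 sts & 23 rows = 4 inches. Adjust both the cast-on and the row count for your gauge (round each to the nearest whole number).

Stitches: 100 × 15/14 = 107.14 → 107.
Rows: 439 × 23/21 = 480.81 → 481.

Cast on 107 stitches; work 481 rows.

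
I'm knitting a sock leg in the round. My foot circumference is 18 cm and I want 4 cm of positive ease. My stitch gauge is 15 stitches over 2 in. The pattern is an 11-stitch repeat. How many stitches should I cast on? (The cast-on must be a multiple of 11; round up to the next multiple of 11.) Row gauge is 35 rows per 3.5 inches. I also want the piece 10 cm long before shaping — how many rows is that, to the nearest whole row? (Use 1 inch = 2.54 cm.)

Cast on 66 stitches; work 39 rows.

Finished = 18 + 4 = 22 cm.
22 cm × 1/2.54 = 8.66 inches.
15/2 = 7.5 sts per in; 8.66 × 7.5 = 64.96 sts.
Next multiple of 11 → 66.
10 cm = 3.94 inches; × 10 = 39.37 → 39 rows.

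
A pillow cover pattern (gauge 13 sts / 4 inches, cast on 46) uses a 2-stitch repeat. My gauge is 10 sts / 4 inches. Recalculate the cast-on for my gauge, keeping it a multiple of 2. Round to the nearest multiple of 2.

Cast on 36 stitches.

46 × 10 / 13 = 35.38.
Nearest multiple of 2: 36.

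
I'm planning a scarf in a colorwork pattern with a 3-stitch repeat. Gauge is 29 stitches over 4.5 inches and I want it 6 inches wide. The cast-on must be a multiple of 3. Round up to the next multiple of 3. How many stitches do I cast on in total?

39 stitches.

29 / 4.5 = 6.444 sts per inch.
6 × 6.444 = 38.67 sts.
Next multiple of 3: 39.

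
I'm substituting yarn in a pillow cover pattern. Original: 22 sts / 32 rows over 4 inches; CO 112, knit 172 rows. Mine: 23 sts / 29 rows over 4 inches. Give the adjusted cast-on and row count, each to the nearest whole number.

Cast on 117 stitches; work 156 rows.

Stitches: 112 × 23/22 = 117.09 → 117.
Rows: 172 × 29/32 = 155.88 → 156.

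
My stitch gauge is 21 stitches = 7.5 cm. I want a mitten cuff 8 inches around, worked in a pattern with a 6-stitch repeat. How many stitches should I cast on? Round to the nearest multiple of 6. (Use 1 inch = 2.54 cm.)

8 in = 8 × 2.54 = 20.32 cm.
21 / 7.5 = 2.8 sts/cm.
20.32 × 2.8 = 56.90 sts.
→ 54.

Cast on 54 stitches.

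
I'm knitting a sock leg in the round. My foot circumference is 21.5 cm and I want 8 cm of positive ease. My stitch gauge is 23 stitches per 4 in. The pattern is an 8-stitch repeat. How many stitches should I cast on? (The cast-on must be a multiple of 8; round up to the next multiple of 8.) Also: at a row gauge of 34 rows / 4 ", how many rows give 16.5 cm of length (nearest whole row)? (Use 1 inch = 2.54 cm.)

Cast on 72 stitches; work 55 rows.

Finished = 21.5 + 8 = 29.5 cm.
29.5 cm × 1/2.54 = 11.61 inches.
23/4 = 5.75 sts per in; 11.61 × 5.75 = 66.78 sts.
Next multiple of 8 → 72.
16.5 cm = 6.50 inches; × 8.5 = 55.22 → 55 rows.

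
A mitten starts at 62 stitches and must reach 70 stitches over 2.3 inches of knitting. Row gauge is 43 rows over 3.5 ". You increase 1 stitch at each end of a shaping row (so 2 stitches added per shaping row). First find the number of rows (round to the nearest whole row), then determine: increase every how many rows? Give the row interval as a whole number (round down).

Rows = 2.3 × 12.286 = 28.3 → 28 rows.
Stitches to add: 8 → 4 shaping rows (at 2 st each).
28 / 4 = 7.00 → every 7 rows.

Increase every 7th row.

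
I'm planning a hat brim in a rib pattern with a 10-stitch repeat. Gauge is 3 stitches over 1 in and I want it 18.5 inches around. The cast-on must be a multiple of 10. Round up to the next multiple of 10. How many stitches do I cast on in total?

Cast on 60 stitches.

3 / 1 = 3 sts per inch.
18.5 × 3 = 55.50 sts.
Next multiple of 10: 60.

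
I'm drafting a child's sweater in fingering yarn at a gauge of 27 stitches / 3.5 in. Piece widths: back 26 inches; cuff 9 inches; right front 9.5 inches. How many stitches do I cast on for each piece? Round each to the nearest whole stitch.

back 201; cuff 69; right front 73.

Rate = 27/3.5 = 7.714 sts per in.
back: 26 × 7.714 = 200.57 → 201.
cuff: 9 × 7.714 = 69.43 → 69.
right front: 9.5 × 7.714 = 73.29 → 73.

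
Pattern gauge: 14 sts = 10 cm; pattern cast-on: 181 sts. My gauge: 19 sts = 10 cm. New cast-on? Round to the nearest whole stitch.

Scale factor = 19 / 14 = 1.357.
181 × 19 / 14 = 245.64 sts.
→ 246 sts.

Cast on 246 stitches.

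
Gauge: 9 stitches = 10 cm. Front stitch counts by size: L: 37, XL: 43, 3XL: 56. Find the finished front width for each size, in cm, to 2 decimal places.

9/10 = 0.9 sts per cm.
L: 37 / 0.9 = 41.111 → 41.11 cm.
XL: 43 / 0.9 = 47.778 → 47.78 cm.
3XL: 56 / 0.9 = 62.222 → 62.22 cm.

L 41.11 cm; XL 47.78 cm; 3XL 62.22 cm.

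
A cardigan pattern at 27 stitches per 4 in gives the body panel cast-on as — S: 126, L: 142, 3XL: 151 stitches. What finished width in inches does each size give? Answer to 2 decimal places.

27/4 = 6.75 sts per in.
S: 126 / 6.75 = 18.667 → 18.67 in.
L: 142 / 6.75 = 21.037 → 21.04 in.
3XL: 151 / 6.75 = 22.370 → 22.37 in.

S 18.67 inches; L 21.04 inches; 3XL 22.37 inches.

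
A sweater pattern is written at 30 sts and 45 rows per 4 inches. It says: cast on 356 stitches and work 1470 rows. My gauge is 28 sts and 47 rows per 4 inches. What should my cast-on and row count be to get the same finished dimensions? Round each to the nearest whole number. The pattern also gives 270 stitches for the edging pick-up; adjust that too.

Stitches: 356 × 28/30 = 332.27 → 332.
Rows: 1470 × 47/45 = 1535.33 → 1535.
edging pick-up: 270 × 28/30 = 252.00 → 252.

Cast on 332 stitches; work 1535 rows; edging pick-up 252 stitches.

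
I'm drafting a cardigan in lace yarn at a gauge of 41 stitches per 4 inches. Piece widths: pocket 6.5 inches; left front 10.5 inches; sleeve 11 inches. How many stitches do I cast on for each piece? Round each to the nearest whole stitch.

pocket 67; left front 108; sleeve 113.

Rate = 41/4 = 10.25 sts per in.
pocket: 6.5 × 10.25 = 66.62 → 67.
left front: 10.5 × 10.25 = 107.62 → 108.
sleeve: 11 × 10.25 = 112.75 → 113.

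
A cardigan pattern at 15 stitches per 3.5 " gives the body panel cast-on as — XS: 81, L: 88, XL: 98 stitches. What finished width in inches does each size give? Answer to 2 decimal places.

XS 18.90 inches; L 20.53 inches; XL 22.87 inches.

15/3.5 = 4.286 sts per in.
XS: 81 / 4.286 = 18.900 → 18.90 in.
L: 88 / 4.286 = 20.533 → 20.53 in.
XL: 98 / 4.286 = 22.867 → 22.87 in.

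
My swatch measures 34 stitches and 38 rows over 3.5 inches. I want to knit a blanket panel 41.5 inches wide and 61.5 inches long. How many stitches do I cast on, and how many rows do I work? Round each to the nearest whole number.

Stitch gauge = 34/3.5 = 9.714 sts/in; 41.5 × 9.714 = 403.14 → 403 sts.
Row gauge = 38/3.5 = 10.857 rows/in; 61.5 × 10.857 = 667.71 → 668 rows.

Cast on 403 stitches and work 668 rows.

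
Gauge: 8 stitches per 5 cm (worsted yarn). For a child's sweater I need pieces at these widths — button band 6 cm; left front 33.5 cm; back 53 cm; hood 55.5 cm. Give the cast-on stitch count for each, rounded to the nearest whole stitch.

Rate = 8/5 = 1.6 sts per cm.
button band: 6 × 1.6 = 9.60 → 10.
left front: 33.5 × 1.6 = 53.60 → 54.
back: 53 × 1.6 = 84.80 → 85.
hood: 55.5 × 1.6 = 88.80 → 89.

button band 10; left front 54; back 85; hood 89.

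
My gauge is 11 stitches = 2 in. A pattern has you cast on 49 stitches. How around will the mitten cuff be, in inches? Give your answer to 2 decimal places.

11 stitches / 2 inch = 5.5 stitches per inch.
49 / 5.5 = 8.909 inches.

8.91 inches.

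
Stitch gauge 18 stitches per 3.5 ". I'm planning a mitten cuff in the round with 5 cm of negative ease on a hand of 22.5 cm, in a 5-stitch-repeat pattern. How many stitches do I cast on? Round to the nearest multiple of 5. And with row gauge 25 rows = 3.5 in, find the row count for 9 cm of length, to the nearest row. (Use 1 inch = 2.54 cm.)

Cast on 35 stitches; work 25 rows.

Finished = 22.5 − 5 = 17.5 cm.
17.5 cm × 1/2.54 = 6.89 inches.
18/3.5 = 5.143 sts per in; 6.89 × 5.143 = 35.43 sts.
Nearest multiple of 5 → 35.
9 cm = 3.54 inches; × 7.143 = 25.31 → 25 rows.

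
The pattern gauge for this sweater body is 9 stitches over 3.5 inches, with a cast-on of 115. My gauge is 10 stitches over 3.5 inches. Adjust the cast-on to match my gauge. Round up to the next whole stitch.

128 stitches.

Scale factor = 10 / 9 = 1.111.
115 × 10 / 9 = 127.78 sts.
→ 128 sts.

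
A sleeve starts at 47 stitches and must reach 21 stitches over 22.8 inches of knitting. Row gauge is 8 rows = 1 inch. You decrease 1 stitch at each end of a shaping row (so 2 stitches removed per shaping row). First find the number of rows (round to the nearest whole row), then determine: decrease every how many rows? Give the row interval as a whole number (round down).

Decrease every 14th row.

Rows = 22.8 × 8 = 182.4 → 182 rows.
Stitches to remove: 26 → 13 shaping rows (at 2 st each).
182 / 13 = 14.00 → every 14 rows.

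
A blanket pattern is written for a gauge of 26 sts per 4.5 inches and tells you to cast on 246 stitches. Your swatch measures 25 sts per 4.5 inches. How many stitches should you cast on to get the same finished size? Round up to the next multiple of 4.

Cast on 240 stitches.

Scale factor = 25 / 26 = 0.962.
246 × 25 / 26 = 236.54 sts.
→ 240 sts.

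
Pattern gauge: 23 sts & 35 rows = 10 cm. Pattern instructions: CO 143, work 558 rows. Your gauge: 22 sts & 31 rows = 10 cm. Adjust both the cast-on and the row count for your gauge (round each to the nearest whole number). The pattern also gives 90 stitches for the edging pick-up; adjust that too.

Cast on 137 stitches; work 494 rows; edging pick-up 86 stitches.

Stitches: 143 × 22/23 = 136.78 → 137.
Rows: 558 × 31/35 = 494.23 → 494.
edging pick-up: 90 × 22/23 = 86.09 → 86.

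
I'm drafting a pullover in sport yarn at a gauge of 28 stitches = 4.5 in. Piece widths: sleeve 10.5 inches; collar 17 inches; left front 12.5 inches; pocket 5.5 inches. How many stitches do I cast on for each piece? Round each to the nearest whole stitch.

sleeve 65; collar 106; left front 78; pocket 34.

Rate = 28/4.5 = 6.222 sts per in.
sleeve: 10.5 × 6.222 = 65.33 → 65.
collar: 17 × 6.222 = 105.78 → 106.
left front: 12.5 × 6.222 = 77.78 → 78.
pocket: 5.5 × 6.222 = 34.22 → 34.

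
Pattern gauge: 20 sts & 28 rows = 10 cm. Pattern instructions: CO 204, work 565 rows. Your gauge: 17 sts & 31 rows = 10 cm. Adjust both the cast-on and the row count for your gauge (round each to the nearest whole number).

Stitches: 204 × 17/20 = 173.40 → 173.
Rows: 565 × 31/28 = 625.54 → 626.

Cast on 173 stitches; work 626 rows.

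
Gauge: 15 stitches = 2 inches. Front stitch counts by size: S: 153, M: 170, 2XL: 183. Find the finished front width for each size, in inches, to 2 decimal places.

S 20.40 inches; M 22.67 inches; 2XL 24.40 inches.

15/2 = 7.5 sts per in.
S: 153 / 7.5 = 20.400 → 20.40 in.
M: 170 / 7.5 = 22.667 → 22.67 in.
2XL: 183 / 7.5 = 24.400 → 24.40 in.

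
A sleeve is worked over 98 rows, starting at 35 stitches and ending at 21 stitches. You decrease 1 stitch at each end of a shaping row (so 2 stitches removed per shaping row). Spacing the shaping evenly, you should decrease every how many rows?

Stitches to remove: |21 − 35| = 14.
Shaping rows needed: 14 / 2 = 7.
98 rows / 7 = every 14 rows.

Decrease every 14th row.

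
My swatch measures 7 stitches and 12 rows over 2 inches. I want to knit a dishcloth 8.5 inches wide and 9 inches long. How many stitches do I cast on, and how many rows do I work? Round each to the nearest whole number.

Stitch gauge = 7/2 = 3.5 sts/in; 8.5 × 3.5 = 29.75 → 30 sts.
Row gauge = 12/2 = 6 rows/in; 9 × 6 = 54.00 → 54 rows.

Cast on 30 stitches and work 54 rows.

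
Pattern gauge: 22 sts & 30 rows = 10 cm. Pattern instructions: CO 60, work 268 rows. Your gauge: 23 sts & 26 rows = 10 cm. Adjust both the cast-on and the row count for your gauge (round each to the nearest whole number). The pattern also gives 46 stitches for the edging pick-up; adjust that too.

Stitches: 60 × 23/22 = 62.73 → 63.
Rows: 268 × 26/30 = 232.27 → 232.
edging pick-up: 46 × 23/22 = 48.09 → 48.

Cast on 63 stitches; work 232 rows; edging pick-up 48 stitches.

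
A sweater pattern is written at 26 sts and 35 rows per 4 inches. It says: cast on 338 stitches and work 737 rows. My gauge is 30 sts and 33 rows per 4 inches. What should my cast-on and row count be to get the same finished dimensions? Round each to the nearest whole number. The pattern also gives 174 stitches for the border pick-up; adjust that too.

Cast on 390 stitches; work 695 rows; border pick-up 201 stitches.

Stitches: 338 × 30/26 = 390.00 → 390.
Rows: 737 × 33/35 = 694.89 → 695.
border pick-up: 174 × 30/26 = 200.77 → 201.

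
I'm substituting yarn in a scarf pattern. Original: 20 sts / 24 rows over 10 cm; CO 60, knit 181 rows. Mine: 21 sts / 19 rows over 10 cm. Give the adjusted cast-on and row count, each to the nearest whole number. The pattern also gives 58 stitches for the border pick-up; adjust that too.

Stitches: 60 × 21/20 = 63.00 → 63.
Rows: 181 × 19/24 = 143.29 → 143.
border pick-up: 58 × 21/20 = 60.90 → 61.

Cast on 63 stitches; work 143 rows; border pick-up 61 stitches.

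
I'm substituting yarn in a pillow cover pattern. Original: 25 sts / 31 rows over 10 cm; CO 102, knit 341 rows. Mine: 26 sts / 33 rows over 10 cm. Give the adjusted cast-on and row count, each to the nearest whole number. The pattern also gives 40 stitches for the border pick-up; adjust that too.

Cast on 106 stitches; work 363 rows; border pick-up 42 stitches.

Stitches: 102 × 26/25 = 106.08 → 106.
Rows: 341 × 33/31 = 363.00 → 363.
border pick-up: 40 × 26/25 = 41.60 → 42.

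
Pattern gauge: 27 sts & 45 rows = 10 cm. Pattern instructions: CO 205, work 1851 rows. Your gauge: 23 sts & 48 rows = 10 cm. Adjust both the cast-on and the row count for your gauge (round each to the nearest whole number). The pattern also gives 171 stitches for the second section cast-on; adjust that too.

Cast on 175 stitches; work 1974 rows; second section cast-on 146 stitches.

Stitches: 205 × 23/27 = 174.63 → 175.
Rows: 1851 × 48/45 = 1974.40 → 1974.
second section cast-on: 171 × 23/27 = 145.67 → 146.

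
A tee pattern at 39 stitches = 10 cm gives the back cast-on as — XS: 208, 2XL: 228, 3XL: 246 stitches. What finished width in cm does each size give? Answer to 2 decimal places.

XS 53.33 cm; 2XL 58.46 cm; 3XL 63.08 cm.

39/10 = 3.9 sts per cm.
XS: 208 / 3.9 = 53.333 → 53.33 cm.
2XL: 228 / 3.9 = 58.462 → 58.46 cm.
3XL: 246 / 3.9 = 63.077 → 63.08 cm.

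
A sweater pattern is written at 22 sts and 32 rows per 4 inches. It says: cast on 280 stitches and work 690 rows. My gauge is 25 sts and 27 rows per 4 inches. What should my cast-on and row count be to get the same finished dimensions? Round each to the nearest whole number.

Stitches: 280 × 25/22 = 318.18 → 318.
Rows: 690 × 27/32 = 582.19 → 582.

Cast on 318 stitches; work 582 rows.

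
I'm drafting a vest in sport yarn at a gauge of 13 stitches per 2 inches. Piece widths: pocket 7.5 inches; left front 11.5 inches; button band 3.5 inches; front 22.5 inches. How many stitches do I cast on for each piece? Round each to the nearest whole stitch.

pocket 49; left front 75; button band 23; front 146.

Rate = 13/2 = 6.5 sts per in.
pocket: 7.5 × 6.5 = 48.75 → 49.
left front: 11.5 × 6.5 = 74.75 → 75.
button band: 3.5 × 6.5 = 22.75 → 23.
front: 22.5 × 6.5 = 146.25 → 146.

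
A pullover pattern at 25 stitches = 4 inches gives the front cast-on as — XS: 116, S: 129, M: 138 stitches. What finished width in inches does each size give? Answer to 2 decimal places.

25/4 = 6.25 sts per in.
XS: 116 / 6.25 = 18.560 → 18.56 in.
S: 129 / 6.25 = 20.640 → 20.64 in.
M: 138 / 6.25 = 22.080 → 22.08 in.

XS 18.56 inches; S 20.64 inches; M 22.08 inches.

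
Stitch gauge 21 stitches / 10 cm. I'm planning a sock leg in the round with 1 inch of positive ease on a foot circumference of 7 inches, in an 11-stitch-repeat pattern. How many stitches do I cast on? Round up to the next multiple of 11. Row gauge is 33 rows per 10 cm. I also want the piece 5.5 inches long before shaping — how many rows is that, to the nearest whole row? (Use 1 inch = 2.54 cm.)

Cast on 44 stitches; work 46 rows.

Finished = 7 + 1 = 8 inches.
8 inches × 2.54 = 20.32 cm.
21/10 = 2.1 sts per cm; 20.32 × 2.1 = 42.67 sts.
Next multiple of 11 → 44.
5.5 inches = 13.97 cm; × 3.3 = 46.10 → 46 rows.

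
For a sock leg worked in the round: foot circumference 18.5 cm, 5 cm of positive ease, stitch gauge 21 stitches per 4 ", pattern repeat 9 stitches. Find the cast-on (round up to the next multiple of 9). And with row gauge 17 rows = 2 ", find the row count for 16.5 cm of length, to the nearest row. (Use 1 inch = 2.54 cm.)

Finished = 18.5 + 5 = 23.5 cm.
23.5 cm × 1/2.54 = 9.25 inches.
21/4 = 5.25 sts per in; 9.25 × 5.25 = 48.57 sts.
Next multiple of 9 → 54.
16.5 cm = 6.50 inches; × 8.5 = 55.22 → 55 rows.

Cast on 54 stitches; work 55 rows.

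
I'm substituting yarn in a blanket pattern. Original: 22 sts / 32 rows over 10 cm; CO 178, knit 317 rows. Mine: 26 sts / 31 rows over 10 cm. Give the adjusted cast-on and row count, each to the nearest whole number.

Cast on 210 stitches; work 307 rows.

Stitches: 178 × 26/22 = 210.36 → 210.
Rows: 317 × 31/32 = 307.09 → 307.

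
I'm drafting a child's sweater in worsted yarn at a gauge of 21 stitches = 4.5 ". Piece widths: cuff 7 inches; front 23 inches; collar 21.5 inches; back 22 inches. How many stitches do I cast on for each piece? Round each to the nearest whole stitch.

Rate = 21/4.5 = 4.667 sts per in.
cuff: 7 × 4.667 = 32.67 → 33.
front: 23 × 4.667 = 107.33 → 107.
collar: 21.5 × 4.667 = 100.33 → 100.
back: 22 × 4.667 = 102.67 → 103.

cuff 33; front 107; collar 100; back 103.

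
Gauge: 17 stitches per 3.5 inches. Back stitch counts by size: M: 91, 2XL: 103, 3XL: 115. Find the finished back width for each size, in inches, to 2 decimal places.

M 18.74 inches; 2XL 21.21 inches; 3XL 23.68 inches.

17/3.5 = 4.857 sts per in.
M: 91 / 4.857 = 18.735 → 18.74 in.
2XL: 103 / 4.857 = 21.206 → 21.21 in.
3XL: 115 / 4.857 = 23.676 → 23.68 in.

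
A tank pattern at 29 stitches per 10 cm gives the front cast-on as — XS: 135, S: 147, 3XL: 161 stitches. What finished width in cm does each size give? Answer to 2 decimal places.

29/10 = 2.9 sts per cm.
XS: 135 / 2.9 = 46.552 → 46.55 cm.
S: 147 / 2.9 = 50.690 → 50.69 cm.
3XL: 161 / 2.9 = 55.517 → 55.52 cm.

XS 46.55 cm; S 50.69 cm; 3XL 55.52 cm.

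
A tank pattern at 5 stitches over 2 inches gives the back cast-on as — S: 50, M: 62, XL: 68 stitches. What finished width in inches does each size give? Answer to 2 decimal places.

5/2 = 2.5 sts per in.
S: 50 / 2.5 = 20.000 → 20.00 in.
M: 62 / 2.5 = 24.800 → 24.80 in.
XL: 68 / 2.5 = 27.200 → 27.20 in.

S 20.00 inches; M 24.80 inches; XL 27.20 inches.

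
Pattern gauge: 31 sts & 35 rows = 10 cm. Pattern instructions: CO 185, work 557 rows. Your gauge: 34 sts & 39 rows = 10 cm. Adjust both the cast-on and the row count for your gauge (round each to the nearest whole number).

Cast on 203 stitches; work 621 rows.

Stitches: 185 × 34/31 = 202.90 → 203.
Rows: 557 × 39/35 = 620.66 → 621.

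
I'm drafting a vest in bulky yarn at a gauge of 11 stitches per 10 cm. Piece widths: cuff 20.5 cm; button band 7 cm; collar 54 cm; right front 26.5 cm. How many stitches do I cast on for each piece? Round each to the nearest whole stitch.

cuff 23; button band 8; collar 59; right front 29.

Rate = 11/10 = 1.1 sts per cm.
cuff: 20.5 × 1.1 = 22.55 → 23.
button band: 7 × 1.1 = 7.70 → 8.
collar: 54 × 1.1 = 59.40 → 59.
right front: 26.5 × 1.1 = 29.15 → 29.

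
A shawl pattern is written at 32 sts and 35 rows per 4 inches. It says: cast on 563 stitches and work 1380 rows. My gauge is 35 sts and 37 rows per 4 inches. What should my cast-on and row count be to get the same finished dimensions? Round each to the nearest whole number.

Stitches: 563 × 35/32 = 615.78 → 616.
Rows: 1380 × 37/35 = 1458.86 → 1459.

Cast on 616 stitches; work 1459 rows.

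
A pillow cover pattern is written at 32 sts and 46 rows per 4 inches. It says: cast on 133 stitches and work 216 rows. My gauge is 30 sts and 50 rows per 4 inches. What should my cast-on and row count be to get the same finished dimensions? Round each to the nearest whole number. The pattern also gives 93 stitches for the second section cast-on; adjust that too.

Stitches: 133 × 30/32 = 124.69 → 125.
Rows: 216 × 50/46 = 234.78 → 235.
second section cast-on: 93 × 30/32 = 87.19 → 87.

Cast on 125 stitches; work 235 rows; second section cast-on 87 stitches.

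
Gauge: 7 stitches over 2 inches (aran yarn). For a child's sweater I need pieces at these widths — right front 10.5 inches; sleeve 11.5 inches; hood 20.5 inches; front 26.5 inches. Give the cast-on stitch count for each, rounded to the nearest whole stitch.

Rate = 7/2 = 3.5 sts per in.
right front: 10.5 × 3.5 = 36.75 → 37.
sleeve: 11.5 × 3.5 = 40.25 → 40.
hood: 20.5 × 3.5 = 71.75 → 72.
front: 26.5 × 3.5 = 92.75 → 93.

right front 37; sleeve 40; hood 72; front 93.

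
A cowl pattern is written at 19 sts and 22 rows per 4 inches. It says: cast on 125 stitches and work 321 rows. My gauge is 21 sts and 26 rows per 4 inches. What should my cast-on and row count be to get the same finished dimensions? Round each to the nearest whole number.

Stitches: 125 × 21/19 = 138.16 → 138.
Rows: 321 × 26/22 = 379.36 → 379.

Cast on 138 stitches; work 379 rows.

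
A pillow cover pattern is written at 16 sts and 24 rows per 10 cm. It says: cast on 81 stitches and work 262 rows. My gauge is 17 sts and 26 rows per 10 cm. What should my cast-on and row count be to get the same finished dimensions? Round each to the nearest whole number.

Cast on 86 stitches; work 284 rows.

Stitches: 81 × 17/16 = 86.06 → 86.
Rows: 262 × 26/24 = 283.83 → 284.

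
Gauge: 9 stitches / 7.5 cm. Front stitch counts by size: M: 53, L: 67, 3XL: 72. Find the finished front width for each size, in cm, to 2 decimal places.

M 44.17 cm; L 55.83 cm; 3XL 60.00 cm.

9/7.5 = 1.2 sts per cm.
M: 53 / 1.2 = 44.167 → 44.17 cm.
L: 67 / 1.2 = 55.833 → 55.83 cm.
3XL: 72 / 1.2 = 60.000 → 60.00 cm.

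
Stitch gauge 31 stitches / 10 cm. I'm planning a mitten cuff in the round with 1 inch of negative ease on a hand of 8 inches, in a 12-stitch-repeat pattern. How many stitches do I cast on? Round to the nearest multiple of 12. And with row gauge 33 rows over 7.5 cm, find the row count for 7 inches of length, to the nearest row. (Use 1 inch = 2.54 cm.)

Cast on 60 stitches; work 78 rows.

Finished = 8 − 1 = 7 inches.
7 inches × 2.54 = 17.78 cm.
31/10 = 3.1 sts per cm; 17.78 × 3.1 = 55.12 sts.
Nearest multiple of 12 → 60.
7 inches = 17.78 cm; × 4.4 = 78.23 → 78 rows.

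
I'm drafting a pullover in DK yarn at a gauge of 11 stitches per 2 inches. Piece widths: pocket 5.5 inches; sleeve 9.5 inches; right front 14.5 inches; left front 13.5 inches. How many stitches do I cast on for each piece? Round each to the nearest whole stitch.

Rate = 11/2 = 5.5 sts per in.
pocket: 5.5 × 5.5 = 30.25 → 30.
sleeve: 9.5 × 5.5 = 52.25 → 52.
right front: 14.5 × 5.5 = 79.75 → 80.
left front: 13.5 × 5.5 = 74.25 → 74.

pocket 30; sleeve 52; right front 80; left front 74.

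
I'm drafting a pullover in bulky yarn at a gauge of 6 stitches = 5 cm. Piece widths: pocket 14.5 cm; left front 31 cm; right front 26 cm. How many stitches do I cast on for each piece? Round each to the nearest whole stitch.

pocket 17; left front 37; right front 31.

Rate = 6/5 = 1.2 sts per cm.
pocket: 14.5 × 1.2 = 17.40 → 17.
left front: 31 × 1.2 = 37.20 → 37.
right front: 26 × 1.2 = 31.20 → 31.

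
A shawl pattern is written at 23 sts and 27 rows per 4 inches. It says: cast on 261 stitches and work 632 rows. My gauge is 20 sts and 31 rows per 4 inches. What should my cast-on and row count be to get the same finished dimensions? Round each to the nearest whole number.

Cast on 227 stitches; work 726 rows.

Stitches: 261 × 20/23 = 226.96 → 227.
Rows: 632 × 31/27 = 725.63 → 726.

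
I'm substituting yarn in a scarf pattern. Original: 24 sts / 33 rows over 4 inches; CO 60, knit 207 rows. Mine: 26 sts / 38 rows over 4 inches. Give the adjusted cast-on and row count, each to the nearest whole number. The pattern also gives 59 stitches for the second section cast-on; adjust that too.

Cast on 65 stitches; work 238 rows; second section cast-on 64 stitches.

Stitches: 60 × 26/24 = 65.00 → 65.
Rows: 207 × 38/33 = 238.36 → 238.
second section cast-on: 59 × 26/24 = 63.92 → 64.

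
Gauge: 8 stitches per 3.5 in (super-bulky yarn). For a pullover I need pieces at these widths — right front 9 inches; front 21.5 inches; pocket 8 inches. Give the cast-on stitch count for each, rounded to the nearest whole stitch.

Rate = 8/3.5 = 2.286 sts per in.
right front: 9 × 2.286 = 20.57 → 21.
front: 21.5 × 2.286 = 49.14 → 49.
pocket: 8 × 2.286 = 18.29 → 18.

right front 21; front 49; pocket 18.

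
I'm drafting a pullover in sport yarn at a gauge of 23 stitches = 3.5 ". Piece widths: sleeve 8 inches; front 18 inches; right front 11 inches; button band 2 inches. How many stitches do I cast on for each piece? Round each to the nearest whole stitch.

sleeve 53; front 118; right front 72; button band 13.

Rate = 23/3.5 = 6.571 sts per in.
sleeve: 8 × 6.571 = 52.57 → 53.
front: 18 × 6.571 = 118.29 → 118.
right front: 11 × 6.571 = 72.29 → 72.
button band: 2 × 6.571 = 13.14 → 13.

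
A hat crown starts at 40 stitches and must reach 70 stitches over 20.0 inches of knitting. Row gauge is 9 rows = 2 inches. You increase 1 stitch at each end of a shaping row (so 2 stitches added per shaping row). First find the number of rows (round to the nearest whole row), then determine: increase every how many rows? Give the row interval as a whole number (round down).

Rows = 20.0 × 4.5 = 90.0 → 90 rows.
Stitches to add: 30 → 15 shaping rows (at 2 st each).
90 / 15 = 6.00 → every 6 rows.

Increase every 6th row.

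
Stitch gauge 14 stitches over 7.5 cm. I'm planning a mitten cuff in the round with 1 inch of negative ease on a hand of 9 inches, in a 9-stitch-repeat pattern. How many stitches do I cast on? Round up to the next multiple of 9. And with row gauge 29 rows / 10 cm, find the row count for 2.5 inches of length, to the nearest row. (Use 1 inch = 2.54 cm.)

Finished = 9 − 1 = 8 inches.
8 inches × 2.54 = 20.32 cm.
14/7.5 = 1.867 sts per cm; 20.32 × 1.867 = 37.93 sts.
Next multiple of 9 → 45.
2.5 inches = 6.35 cm; × 2.9 = 18.41 → 18 rows.

Cast on 45 stitches; work 18 rows.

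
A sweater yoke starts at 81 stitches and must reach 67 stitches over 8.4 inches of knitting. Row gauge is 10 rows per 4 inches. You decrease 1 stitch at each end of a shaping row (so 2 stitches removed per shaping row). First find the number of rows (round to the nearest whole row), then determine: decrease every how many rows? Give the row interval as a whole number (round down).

Decrease every 3rd row.

Rows = 8.4 × 2.5 = 21.0 → 21 rows.
Stitches to remove: 14 → 7 shaping rows (at 2 st each).
21 / 7 = 3.00 → every 3 rows.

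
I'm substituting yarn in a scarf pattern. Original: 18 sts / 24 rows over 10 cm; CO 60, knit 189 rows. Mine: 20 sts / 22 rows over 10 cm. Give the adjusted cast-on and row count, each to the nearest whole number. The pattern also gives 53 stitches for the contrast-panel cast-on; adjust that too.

Cast on 67 stitches; work 173 rows; contrast-panel cast-on 59 stitches.

Stitches: 60 × 20/18 = 66.67 → 67.
Rows: 189 × 22/24 = 173.25 → 173.
contrast-panel cast-on: 53 × 20/18 = 58.89 → 59.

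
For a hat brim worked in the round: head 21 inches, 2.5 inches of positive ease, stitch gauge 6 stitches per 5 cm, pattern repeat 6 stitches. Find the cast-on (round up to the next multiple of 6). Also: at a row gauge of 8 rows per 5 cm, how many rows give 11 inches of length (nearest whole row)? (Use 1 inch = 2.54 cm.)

Finished = 21 + 2.5 = 23.5 inches.
23.5 inches × 2.54 = 59.69 cm.
6/5 = 1.2 sts per cm; 59.69 × 1.2 = 71.63 sts.
Next multiple of 6 → 72.
11 inches = 27.94 cm; × 1.6 = 44.70 → 45 rows.

Cast on 72 stitches; work 45 rows.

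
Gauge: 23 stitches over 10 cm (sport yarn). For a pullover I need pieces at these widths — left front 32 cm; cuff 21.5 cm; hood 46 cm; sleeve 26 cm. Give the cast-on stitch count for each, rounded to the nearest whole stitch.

left front 74; cuff 49; hood 106; sleeve 60.

Rate = 23/10 = 2.3 sts per cm.
left front: 32 × 2.3 = 73.60 → 74.
cuff: 21.5 × 2.3 = 49.45 → 49.
hood: 46 × 2.3 = 105.80 → 106.
sleeve: 26 × 2.3 = 59.80 → 60.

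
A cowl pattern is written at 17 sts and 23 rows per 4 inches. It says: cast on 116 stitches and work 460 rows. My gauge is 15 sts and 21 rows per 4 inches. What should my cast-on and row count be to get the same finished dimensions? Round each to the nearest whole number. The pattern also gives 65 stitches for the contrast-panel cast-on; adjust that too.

Cast on 102 stitches; work 420 rows; contrast-panel cast-on 57 stitches.

Stitches: 116 × 15/17 = 102.35 → 102.
Rows: 460 × 21/23 = 420.00 → 420.
contrast-panel cast-on: 65 × 15/17 = 57.35 → 57.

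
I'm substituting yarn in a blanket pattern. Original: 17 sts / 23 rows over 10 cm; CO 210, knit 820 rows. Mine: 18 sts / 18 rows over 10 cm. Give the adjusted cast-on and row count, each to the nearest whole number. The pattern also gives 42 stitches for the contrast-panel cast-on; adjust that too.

Stitches: 210 × 18/17 = 222.35 → 222.
Rows: 820 × 18/23 = 641.74 → 642.
contrast-panel cast-on: 42 × 18/17 = 44.47 → 44.

Cast on 222 stitches; work 642 rows; contrast-panel cast-on 44 stitches.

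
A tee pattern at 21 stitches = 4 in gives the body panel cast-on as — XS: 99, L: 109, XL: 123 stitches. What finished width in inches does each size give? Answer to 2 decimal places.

21/4 = 5.25 sts per in.
XS: 99 / 5.25 = 18.857 → 18.86 in.
L: 109 / 5.25 = 20.762 → 20.76 in.
XL: 123 / 5.25 = 23.429 → 23.43 in.

XS 18.86 inches; L 20.76 inches; XL 23.43 inches.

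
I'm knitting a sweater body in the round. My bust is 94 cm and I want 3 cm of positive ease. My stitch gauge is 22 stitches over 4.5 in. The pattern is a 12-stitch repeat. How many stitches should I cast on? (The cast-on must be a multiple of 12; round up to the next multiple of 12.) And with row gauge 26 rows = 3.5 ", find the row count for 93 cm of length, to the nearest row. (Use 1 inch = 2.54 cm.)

Cast on 192 stitches; work 272 rows.

Finished = 94 + 3 = 97 cm.
97 cm × 1/2.54 = 38.19 inches.
22/4.5 = 4.889 sts per in; 38.19 × 4.889 = 186.70 sts.
Next multiple of 12 → 192.
93 cm = 36.61 inches; × 7.429 = 271.99 → 272 rows.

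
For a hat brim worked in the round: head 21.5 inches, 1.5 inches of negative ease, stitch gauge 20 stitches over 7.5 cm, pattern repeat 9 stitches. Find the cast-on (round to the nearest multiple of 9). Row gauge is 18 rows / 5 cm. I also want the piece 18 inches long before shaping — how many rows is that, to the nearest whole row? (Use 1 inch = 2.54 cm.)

Finished = 21.5 − 1.5 = 20 inches.
20 inches × 2.54 = 50.80 cm.
20/7.5 = 2.667 sts per cm; 50.80 × 2.667 = 135.47 sts.
Nearest multiple of 9 → 135.
18 inches = 45.72 cm; × 3.6 = 164.59 → 165 rows.

Cast on 135 stitches; work 165 rows.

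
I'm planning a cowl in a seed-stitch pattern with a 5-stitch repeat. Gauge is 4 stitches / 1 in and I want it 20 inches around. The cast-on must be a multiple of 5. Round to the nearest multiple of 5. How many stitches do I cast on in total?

4 / 1 = 4 sts per inch.
20 × 4 = 80.00 sts.
Nearest multiple of 5: 80.

80 stitches.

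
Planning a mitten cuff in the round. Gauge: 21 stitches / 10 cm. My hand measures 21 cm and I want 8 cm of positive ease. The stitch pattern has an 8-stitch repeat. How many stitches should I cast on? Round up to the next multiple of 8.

Cast on 64 stitches.

Finished = 21 + 8 = 29 cm.
21 / 10 = 2.1 sts/cm.
29 × 2.1 = 60.90 sts.
Next multiple of 8: 64.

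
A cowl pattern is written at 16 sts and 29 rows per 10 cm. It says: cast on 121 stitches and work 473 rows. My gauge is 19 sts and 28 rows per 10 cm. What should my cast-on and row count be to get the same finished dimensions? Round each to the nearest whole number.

Cast on 144 stitches; work 457 rows.

Stitches: 121 × 19/16 = 143.69 → 144.
Rows: 473 × 28/29 = 456.69 → 457.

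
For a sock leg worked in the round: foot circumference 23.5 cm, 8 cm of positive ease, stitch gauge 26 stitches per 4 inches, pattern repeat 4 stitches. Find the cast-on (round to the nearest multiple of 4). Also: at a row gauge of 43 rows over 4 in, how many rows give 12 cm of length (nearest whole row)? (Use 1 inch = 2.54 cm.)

Finished = 23.5 + 8 = 31.5 cm.
31.5 cm × 1/2.54 = 12.40 inches.
26/4 = 6.5 sts per in; 12.40 × 6.5 = 80.61 sts.
Nearest multiple of 4 → 80.
12 cm = 4.72 inches; × 10.75 = 50.79 → 51 rows.

Cast on 80 stitches; work 51 rows.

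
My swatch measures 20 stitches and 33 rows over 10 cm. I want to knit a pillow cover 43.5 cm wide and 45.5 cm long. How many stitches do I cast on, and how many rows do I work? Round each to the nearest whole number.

Cast on 87 stitches and work 150 rows.

Stitch gauge = 20/10 = 2 sts/cm; 43.5 × 2 = 87.00 → 87 sts.
Row gauge = 33/10 = 3.3 rows/cm; 45.5 × 3.3 = 150.15 → 150 rows.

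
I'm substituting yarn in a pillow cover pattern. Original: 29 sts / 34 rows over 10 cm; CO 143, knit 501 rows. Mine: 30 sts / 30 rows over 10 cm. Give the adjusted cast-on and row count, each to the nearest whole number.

Cast on 148 stitches; work 442 rows.

Stitches: 143 × 30/29 = 147.93 → 148.
Rows: 501 × 30/34 = 442.06 → 442.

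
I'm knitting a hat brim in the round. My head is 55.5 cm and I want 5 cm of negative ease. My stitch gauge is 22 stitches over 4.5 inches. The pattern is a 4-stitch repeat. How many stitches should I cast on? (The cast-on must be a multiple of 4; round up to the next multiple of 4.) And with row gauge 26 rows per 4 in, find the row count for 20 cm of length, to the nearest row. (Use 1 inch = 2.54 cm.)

Cast on 100 stitches; work 51 rows.

Finished = 55.5 − 5 = 50.5 cm.
50.5 cm × 1/2.54 = 19.88 inches.
22/4.5 = 4.889 sts per in; 19.88 × 4.889 = 97.20 sts.
Next multiple of 4 → 100.
20 cm = 7.87 inches; × 6.5 = 51.18 → 51 rows.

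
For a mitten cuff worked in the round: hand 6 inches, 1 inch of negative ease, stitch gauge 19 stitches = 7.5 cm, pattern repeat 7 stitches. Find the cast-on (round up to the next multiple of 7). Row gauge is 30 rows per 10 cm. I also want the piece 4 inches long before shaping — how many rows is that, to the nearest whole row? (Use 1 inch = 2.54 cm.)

Finished = 6 − 1 = 5 inches.
5 inches × 2.54 = 12.70 cm.
19/7.5 = 2.533 sts per cm; 12.70 × 2.533 = 32.17 sts.
Next multiple of 7 → 35.
4 inches = 10.16 cm; × 3 = 30.48 → 30 rows.

Cast on 35 stitches; work 30 rows.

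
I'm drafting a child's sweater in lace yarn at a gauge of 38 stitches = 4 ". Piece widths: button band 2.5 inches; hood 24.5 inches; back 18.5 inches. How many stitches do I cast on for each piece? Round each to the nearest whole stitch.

button band 24; hood 233; back 176.

Rate = 38/4 = 9.5 sts per in.
button band: 2.5 × 9.5 = 23.75 → 24.
hood: 24.5 × 9.5 = 232.75 → 233.
back: 18.5 × 9.5 = 175.75 → 176.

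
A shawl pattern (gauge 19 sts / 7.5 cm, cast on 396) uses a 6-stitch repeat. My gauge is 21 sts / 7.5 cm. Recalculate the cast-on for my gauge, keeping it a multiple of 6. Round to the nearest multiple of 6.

438 stitches.

396 × 21 / 19 = 437.68.
Nearest multiple of 6: 438.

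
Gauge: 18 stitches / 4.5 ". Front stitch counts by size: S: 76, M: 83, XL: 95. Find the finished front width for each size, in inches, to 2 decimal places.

18/4.5 = 4 sts per in.
S: 76 / 4 = 19.000 → 19.00 in.
M: 83 / 4 = 20.750 → 20.75 in.
XL: 95 / 4 = 23.750 → 23.75 in.

S 19.00 inches; M 20.75 inches; XL 23.75 inches.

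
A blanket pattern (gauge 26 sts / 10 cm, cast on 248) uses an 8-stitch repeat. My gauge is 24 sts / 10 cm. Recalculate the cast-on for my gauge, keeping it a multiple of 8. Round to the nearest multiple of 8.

248 × 24 / 26 = 228.92.
Nearest multiple of 8: 232.

Cast on 232 stitches.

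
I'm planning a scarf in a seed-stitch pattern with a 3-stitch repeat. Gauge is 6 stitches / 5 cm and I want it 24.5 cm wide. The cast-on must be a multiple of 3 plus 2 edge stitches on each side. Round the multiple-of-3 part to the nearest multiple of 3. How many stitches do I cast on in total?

6 / 5 = 1.2 sts per cm.
24.5 × 1.2 = 29.40 sts.
Less 4 edge sts → 25.40 for the repeat.
Nearest multiple of 3: 24.
Add back 4 edge sts → 28.

CO 28 sts.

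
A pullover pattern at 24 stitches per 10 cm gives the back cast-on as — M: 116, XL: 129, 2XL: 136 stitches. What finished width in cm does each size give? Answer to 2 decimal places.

M 48.33 cm; XL 53.75 cm; 2XL 56.67 cm.

24/10 = 2.4 sts per cm.
M: 116 / 2.4 = 48.333 → 48.33 cm.
XL: 129 / 2.4 = 53.750 → 53.75 cm.
2XL: 136 / 2.4 = 56.667 → 56.67 cm.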